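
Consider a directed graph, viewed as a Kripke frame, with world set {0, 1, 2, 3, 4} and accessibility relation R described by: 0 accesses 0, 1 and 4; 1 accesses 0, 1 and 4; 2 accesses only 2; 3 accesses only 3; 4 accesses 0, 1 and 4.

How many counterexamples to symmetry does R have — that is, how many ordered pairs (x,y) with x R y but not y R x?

0

R is symmetric; there are no such tuples.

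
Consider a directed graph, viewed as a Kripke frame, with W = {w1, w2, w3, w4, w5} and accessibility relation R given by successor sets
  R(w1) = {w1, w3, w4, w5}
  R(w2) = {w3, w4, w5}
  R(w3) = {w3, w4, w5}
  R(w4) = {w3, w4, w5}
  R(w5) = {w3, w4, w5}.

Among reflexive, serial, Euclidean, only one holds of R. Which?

serial

Reflexive: no — w2 is not related to itself.
Serial: yes — every world has a successor (e.g. w1 R w1).
Euclidean: no — w1 R w3 and w1 R w1, but not w3 R w1.
Only serial holds.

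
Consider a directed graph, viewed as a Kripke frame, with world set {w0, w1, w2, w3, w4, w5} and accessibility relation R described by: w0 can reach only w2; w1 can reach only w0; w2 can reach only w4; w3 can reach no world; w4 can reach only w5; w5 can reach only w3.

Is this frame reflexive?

No

Reflexive: no — w0 is not related to itself.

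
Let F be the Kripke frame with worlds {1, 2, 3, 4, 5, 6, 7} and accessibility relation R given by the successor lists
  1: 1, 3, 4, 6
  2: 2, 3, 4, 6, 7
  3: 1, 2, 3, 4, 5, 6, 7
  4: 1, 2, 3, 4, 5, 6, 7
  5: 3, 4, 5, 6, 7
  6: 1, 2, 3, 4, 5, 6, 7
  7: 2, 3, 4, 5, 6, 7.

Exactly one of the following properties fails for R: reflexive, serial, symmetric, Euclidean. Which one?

Reflexive: yes — every world is R-related to itself.
Serial: yes — every world has a successor (e.g. 1 R 1).
Symmetric: yes — every pair in R has its reverse in R.
Euclidean: no — 3 R 1 and 3 R 2, but not 1 R 2.
Only Euclidean fails.

Euclidean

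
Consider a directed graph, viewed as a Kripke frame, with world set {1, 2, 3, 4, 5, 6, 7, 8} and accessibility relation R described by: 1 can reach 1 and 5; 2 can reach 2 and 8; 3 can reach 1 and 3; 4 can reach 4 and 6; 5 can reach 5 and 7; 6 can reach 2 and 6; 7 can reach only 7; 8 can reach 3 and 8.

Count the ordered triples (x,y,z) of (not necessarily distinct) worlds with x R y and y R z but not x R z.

6

Enumerating: (1,5,7), (2,8,3), (3,1,5), (4,6,2), (6,2,8), (8,3,1).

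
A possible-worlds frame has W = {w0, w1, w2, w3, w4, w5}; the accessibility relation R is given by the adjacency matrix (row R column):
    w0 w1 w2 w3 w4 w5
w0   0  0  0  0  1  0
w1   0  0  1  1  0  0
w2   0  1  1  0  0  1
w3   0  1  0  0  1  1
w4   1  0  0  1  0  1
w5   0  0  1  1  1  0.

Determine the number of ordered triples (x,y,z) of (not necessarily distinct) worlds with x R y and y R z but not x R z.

28

Enumerating: (w0,w4,w0), (w0,w4,w3), (w0,w4,w5), (w1,w2,w1), (w1,w2,w5), (w1,w3,w1), (w1,w3,w4), (w1,w3,w5), (w2,w1,w3), (w2,w5,w3), (w2,w5,w4), (w3,w1,w2), … and 16 more.
Total: 28.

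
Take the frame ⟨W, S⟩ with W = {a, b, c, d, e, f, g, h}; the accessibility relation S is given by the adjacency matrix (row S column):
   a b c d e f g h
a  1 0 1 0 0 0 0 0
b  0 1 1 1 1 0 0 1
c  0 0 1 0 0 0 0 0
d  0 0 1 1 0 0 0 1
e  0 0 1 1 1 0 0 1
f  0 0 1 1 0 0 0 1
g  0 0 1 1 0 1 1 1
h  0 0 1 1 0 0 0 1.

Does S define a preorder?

Reflexive: no — f is not related to itself.
Transitive: yes — every two-step S-path is closed by a direct edge.
So S is not a preorder.

No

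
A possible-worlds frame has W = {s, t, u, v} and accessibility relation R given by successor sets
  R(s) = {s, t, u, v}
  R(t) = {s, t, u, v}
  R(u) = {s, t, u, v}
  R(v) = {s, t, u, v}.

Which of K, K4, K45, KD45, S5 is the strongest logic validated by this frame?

Transitive (axiom 4): yes — every two-step R-path is closed by a direct edge.
Euclidean (axiom 5): yes — any two successors of a common world are R-related.
Serial (axiom D): yes — every world has a successor (e.g. s R s).
Reflexive (axiom T): yes — every world is R-related to itself.
So F validates K, K4, K45, KD45, S5. The strongest is S5.

S5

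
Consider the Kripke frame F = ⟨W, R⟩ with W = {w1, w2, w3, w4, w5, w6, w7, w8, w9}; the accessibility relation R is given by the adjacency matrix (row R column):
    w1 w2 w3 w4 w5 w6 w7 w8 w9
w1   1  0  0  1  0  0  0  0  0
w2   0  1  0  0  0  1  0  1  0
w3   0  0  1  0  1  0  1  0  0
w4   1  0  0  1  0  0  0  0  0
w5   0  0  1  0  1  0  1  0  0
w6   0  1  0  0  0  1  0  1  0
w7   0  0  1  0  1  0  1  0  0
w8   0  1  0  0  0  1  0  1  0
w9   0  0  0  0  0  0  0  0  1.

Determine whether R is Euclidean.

Euclidean: yes — any two successors of a common world are R-related.

Yes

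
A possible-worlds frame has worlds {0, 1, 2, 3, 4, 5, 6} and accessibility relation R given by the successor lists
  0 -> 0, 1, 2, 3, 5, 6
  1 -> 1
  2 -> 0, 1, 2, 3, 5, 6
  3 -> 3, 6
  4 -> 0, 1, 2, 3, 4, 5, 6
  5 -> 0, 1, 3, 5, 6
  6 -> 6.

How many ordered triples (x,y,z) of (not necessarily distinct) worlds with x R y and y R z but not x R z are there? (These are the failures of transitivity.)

1

Enumerating: (5,0,2).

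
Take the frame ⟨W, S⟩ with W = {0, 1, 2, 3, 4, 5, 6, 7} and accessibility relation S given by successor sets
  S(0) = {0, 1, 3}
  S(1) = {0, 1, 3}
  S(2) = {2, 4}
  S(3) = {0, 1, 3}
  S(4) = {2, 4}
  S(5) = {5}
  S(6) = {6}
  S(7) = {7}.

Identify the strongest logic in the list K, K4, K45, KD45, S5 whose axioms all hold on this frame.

S5

Transitive (axiom 4): yes — every two-step S-path is closed by a direct edge.
Euclidean (axiom 5): yes — any two successors of a common world are S-related.
Serial (axiom D): yes — every world has a successor (e.g. 0 S 0).
Reflexive (axiom T): yes — every world is S-related to itself.
So F validates K, K4, K45, KD45, S5. The strongest is S5.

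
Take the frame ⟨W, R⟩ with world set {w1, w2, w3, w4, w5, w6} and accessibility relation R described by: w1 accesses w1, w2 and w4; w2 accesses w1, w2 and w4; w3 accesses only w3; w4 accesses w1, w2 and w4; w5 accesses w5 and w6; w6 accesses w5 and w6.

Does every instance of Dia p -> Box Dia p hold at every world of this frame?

Yes

By correspondence theory, 5 is valid on a frame iff R is Euclidean.
Euclidean: yes — any two successors of a common world are R-related.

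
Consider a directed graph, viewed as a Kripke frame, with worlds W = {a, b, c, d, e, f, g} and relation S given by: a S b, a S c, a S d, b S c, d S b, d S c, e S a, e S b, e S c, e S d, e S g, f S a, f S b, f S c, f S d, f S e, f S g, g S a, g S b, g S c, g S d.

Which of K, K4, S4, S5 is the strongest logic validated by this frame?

Transitive (axiom 4): yes — every two-step S-path is closed by a direct edge.
Reflexive (axiom T): no — a is not related to itself.
Euclidean (axiom 5): no — a S b and a S d, but not b S d.
So F validates K, K4; S4 would additionally require S to be reflexive. The strongest is K4.

K4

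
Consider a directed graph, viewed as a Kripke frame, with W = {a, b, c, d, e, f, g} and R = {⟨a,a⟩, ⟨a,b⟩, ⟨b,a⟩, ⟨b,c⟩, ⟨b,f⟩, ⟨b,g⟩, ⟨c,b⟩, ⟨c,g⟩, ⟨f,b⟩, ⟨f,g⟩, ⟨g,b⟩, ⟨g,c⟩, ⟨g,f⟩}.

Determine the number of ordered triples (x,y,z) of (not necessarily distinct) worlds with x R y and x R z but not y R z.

21

Enumerating: (a,b,b), (b,a,c), (b,a,f), (b,a,g), (b,c,a), (b,c,c), (b,c,f), (b,f,a), (b,f,c), (b,f,f), (b,g,a), (b,g,g), … and 9 more.
Total: 21.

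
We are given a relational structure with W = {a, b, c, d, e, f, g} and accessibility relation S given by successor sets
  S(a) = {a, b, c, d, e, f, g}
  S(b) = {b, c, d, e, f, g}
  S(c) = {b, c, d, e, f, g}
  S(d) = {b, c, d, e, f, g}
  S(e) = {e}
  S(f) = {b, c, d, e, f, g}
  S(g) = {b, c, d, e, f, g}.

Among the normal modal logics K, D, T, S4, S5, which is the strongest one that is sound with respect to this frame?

S4

Serial (axiom D): yes — every world has a successor (e.g. a S a).
Reflexive (axiom T): yes — every world is S-related to itself.
Transitive (axiom 4): yes — every two-step S-path is closed by a direct edge.
Euclidean (axiom 5): no — a S e and a S b, but not e S b.
So F validates K, D, T, S4; S5 would additionally require S to be Euclidean. The strongest is S4.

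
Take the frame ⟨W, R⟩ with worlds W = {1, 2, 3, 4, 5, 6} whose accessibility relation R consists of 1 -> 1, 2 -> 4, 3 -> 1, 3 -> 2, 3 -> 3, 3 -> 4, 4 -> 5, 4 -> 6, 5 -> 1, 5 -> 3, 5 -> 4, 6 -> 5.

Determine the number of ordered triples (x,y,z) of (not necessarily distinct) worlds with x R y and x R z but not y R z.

20

Enumerating: (2,4,4), (3,1,2), (3,1,3), (3,1,4), (3,2,1), (3,2,2), (3,2,3), (3,4,1), (3,4,2), (3,4,3), (3,4,4), (4,5,5), … and 8 more.
Total: 20.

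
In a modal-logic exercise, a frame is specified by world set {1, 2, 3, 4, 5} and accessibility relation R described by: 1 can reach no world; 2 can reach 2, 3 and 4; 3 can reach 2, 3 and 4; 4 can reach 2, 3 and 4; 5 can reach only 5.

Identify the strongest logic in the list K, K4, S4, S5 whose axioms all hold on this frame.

K4

Transitive (axiom 4): yes — every two-step R-path is closed by a direct edge.
Reflexive (axiom T): no — 1 is not related to itself.
Euclidean (axiom 5): yes — any two successors of a common world are R-related.
So F validates K, K4; S4 would additionally require R to be reflexive. The strongest is K4.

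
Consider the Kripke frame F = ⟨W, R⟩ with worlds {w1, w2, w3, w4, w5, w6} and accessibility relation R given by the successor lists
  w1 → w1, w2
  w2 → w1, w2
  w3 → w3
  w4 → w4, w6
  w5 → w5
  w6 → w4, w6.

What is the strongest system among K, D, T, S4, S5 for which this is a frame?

Serial (axiom D): yes — every world has a successor (e.g. w1 R w1).
Reflexive (axiom T): yes — every world is R-related to itself.
Transitive (axiom 4): yes — every two-step R-path is closed by a direct edge.
Euclidean (axiom 5): yes — any two successors of a common world are R-related.
So F validates K, D, T, S4, S5. The strongest is S5.

S5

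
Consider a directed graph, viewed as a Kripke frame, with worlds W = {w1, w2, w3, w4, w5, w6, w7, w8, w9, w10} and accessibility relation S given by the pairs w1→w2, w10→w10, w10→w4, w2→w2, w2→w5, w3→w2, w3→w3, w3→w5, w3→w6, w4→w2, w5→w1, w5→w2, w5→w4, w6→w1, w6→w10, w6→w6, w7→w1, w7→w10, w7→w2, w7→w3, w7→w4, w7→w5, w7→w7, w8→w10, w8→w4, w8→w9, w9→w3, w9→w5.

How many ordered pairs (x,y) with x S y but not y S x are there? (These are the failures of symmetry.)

Enumerating: (w1,w2), (w10,w4), (w3,w2), (w3,w5), (w3,w6), (w4,w2), (w5,w1), (w5,w4), (w6,w1), (w6,w10), (w7,w1), (w7,w10), … and 9 more.
Total: 21.

21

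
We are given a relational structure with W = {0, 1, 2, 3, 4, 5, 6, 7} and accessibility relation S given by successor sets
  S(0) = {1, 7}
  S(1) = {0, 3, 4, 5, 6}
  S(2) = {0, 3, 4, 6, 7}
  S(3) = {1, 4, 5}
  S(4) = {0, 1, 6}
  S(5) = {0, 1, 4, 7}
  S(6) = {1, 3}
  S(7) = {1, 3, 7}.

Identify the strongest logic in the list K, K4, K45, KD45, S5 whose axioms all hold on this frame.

Transitive (axiom 4): no — 0 S 1 and 1 S 3, but not 0 S 3.
Euclidean (axiom 5): no — 0 S 1 and 0 S 7, but not 1 S 7.
Serial (axiom D): yes — every world has a successor (e.g. 0 S 1).
Reflexive (axiom T): no — 0 is not related to itself.
So F validates K; K4 would additionally require S to be transitive. The strongest is K.

K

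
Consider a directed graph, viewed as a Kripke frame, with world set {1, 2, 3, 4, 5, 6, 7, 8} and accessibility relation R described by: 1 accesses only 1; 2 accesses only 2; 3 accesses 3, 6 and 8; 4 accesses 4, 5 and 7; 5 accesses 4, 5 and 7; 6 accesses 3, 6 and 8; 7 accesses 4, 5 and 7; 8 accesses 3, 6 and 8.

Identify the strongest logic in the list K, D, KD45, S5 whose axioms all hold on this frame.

S5

Serial (axiom D): yes — every world has a successor (e.g. 1 R 1).
Euclidean (axiom 5): yes — any two successors of a common world are R-related.
Transitive (axiom 4): yes — every two-step R-path is closed by a direct edge.
Reflexive (axiom T): yes — every world is R-related to itself.
So F validates K, D, KD45, S5. The strongest is S5.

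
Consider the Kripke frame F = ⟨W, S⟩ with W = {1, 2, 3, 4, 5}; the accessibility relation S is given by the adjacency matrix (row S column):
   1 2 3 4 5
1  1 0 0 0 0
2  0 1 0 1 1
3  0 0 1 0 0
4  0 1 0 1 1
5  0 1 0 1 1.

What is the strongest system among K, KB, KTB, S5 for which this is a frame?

S5

Symmetric (axiom B): yes — every pair in S has its reverse in S.
Reflexive (axiom T): yes — every world is S-related to itself.
Euclidean (axiom 5): yes — any two successors of a common world are S-related.
So F validates K, KB, KTB, S5. The strongest is S5.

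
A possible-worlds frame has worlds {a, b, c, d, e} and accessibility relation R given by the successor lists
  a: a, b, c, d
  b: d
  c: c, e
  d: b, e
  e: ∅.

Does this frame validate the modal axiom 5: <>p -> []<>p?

The schema 5 characterises exactly the Euclidean frames.
Euclidean: no — a R b and a R c, but not b R c.

No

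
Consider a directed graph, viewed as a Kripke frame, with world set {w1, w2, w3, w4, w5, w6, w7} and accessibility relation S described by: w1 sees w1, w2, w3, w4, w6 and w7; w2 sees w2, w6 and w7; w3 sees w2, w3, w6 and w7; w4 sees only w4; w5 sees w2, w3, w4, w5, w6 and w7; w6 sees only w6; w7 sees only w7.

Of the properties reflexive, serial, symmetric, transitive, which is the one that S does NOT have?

Reflexive: yes — every world is S-related to itself.
Serial: yes — every world has a successor (e.g. w1 S w1).
Symmetric: no — w1 S w2 but not w2 S w1.
Transitive: yes — every two-step S-path is closed by a direct edge.
Only symmetric fails.

symmetric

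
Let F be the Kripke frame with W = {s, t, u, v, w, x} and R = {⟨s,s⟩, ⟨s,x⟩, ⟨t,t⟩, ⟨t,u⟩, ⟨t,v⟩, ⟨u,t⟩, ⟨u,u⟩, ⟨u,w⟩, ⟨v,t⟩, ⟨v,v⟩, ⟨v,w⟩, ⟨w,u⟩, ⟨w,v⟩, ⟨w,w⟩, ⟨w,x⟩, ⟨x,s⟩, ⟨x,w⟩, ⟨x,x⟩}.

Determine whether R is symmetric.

Yes

Symmetric: yes — every pair in R has its reverse in R.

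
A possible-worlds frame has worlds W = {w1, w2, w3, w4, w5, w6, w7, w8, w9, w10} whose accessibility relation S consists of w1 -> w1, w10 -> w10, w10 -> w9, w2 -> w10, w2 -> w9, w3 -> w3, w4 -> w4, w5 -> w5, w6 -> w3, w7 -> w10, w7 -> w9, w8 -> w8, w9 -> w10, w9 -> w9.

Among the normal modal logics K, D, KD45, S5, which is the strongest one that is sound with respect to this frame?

KD45

Serial (axiom D): yes — every world has a successor (e.g. w1 S w1).
Euclidean (axiom 5): yes — any two successors of a common world are S-related.
Transitive (axiom 4): yes — every two-step S-path is closed by a direct edge.
Reflexive (axiom T): no — w2 is not related to itself.
So F validates K, D, KD45; S5 would additionally require S to be reflexive. The strongest is KD45.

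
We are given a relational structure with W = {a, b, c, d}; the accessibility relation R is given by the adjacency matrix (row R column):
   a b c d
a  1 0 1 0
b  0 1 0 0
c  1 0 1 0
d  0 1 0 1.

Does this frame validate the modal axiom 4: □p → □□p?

Axiom 4 corresponds to the accessibility relation being transitive.
Transitive: yes — every two-step R-path is closed by a direct edge.

Yes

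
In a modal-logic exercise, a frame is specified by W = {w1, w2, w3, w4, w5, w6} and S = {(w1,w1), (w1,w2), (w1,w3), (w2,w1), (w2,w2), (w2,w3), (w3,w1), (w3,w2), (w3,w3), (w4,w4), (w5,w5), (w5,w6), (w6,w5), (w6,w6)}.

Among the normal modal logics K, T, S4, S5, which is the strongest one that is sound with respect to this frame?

Reflexive (axiom T): yes — every world is S-related to itself.
Transitive (axiom 4): yes — every two-step S-path is closed by a direct edge.
Euclidean (axiom 5): yes — any two successors of a common world are S-related.
So F validates K, T, S4, S5. The strongest is S5.

S5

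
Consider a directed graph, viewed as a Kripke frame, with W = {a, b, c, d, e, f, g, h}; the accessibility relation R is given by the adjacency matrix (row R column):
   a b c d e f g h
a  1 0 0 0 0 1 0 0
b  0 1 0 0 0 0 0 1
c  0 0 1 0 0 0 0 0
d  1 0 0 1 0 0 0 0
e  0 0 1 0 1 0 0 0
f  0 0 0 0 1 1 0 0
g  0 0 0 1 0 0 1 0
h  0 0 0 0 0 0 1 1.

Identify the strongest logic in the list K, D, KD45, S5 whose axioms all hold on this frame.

Serial (axiom D): yes — every world has a successor (e.g. a R a).
Euclidean (axiom 5): no — a R f and a R a, but not f R a.
Transitive (axiom 4): no — a R f and f R e, but not a R e.
Reflexive (axiom T): yes — every world is R-related to itself.
So F validates K, D; KD45 would additionally require R to be Euclidean and transitive. The strongest is D.

D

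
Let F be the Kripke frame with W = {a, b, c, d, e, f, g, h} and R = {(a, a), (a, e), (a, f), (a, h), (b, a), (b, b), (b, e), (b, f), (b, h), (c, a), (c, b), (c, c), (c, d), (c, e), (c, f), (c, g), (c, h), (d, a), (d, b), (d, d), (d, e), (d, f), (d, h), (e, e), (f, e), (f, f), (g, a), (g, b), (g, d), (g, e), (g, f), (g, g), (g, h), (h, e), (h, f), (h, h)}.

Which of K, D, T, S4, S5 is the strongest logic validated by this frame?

Serial (axiom D): yes — every world has a successor (e.g. a R a).
Reflexive (axiom T): yes — every world is R-related to itself.
Transitive (axiom 4): yes — every two-step R-path is closed by a direct edge.
Euclidean (axiom 5): no — a R e and a R f, but not e R f.
So F validates K, D, T, S4; S5 would additionally require R to be Euclidean. The strongest is S4.

S4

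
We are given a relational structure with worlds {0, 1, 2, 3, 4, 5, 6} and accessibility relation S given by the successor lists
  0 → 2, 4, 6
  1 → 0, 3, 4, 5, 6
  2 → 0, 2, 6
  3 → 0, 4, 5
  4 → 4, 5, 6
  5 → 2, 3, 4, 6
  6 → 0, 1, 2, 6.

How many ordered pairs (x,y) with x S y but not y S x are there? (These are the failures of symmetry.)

Enumerating: (0,4), (1,0), (1,3), (1,4), (1,5), (3,0), (3,4), (4,6), (5,2), (5,6).

10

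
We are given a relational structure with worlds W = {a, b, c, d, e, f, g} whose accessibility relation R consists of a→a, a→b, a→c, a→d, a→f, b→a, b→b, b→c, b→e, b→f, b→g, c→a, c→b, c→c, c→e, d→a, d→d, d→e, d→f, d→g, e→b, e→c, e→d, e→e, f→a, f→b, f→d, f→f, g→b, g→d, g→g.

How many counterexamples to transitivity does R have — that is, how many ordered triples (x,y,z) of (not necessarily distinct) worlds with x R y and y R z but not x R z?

Enumerating: (a,b,e), (a,b,g), (a,c,e), (a,d,e), (a,d,g), (b,a,d), (b,e,d), (b,f,d), (b,g,d), (c,a,d), (c,a,f), (c,b,f), … and 28 more.
Total: 40.

40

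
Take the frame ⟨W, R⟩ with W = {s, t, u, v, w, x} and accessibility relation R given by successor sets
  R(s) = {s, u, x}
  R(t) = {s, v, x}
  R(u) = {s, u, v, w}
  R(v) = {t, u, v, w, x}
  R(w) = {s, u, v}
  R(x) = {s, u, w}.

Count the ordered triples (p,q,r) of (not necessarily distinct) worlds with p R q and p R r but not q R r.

Enumerating: (s,u,x), (s,x,x), (t,s,v), (t,v,s), (t,x,v), (t,x,x), (u,s,v), (u,s,w), (u,v,s), (u,w,w), (v,t,t), (v,t,u), … and 13 more.
Total: 25.

25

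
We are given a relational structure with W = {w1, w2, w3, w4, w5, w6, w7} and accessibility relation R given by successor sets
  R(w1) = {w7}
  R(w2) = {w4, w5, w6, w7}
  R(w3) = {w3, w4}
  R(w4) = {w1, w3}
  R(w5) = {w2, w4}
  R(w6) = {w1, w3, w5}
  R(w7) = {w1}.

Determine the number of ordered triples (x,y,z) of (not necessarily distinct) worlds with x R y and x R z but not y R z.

31

Enumerating: (w1,w7,w7), (w2,w4,w4), (w2,w4,w5), (w2,w4,w6), (w2,w4,w7), (w2,w5,w5), (w2,w5,w6), (w2,w5,w7), (w2,w6,w4), (w2,w6,w6), (w2,w6,w7), (w2,w7,w4), … and 19 more.
Total: 31.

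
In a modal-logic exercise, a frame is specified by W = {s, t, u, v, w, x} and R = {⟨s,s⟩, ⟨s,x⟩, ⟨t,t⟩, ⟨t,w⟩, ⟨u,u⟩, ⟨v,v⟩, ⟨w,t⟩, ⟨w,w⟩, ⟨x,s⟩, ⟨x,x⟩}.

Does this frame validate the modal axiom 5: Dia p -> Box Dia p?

Axiom 5 corresponds to the accessibility relation being Euclidean.
Euclidean: yes — any two successors of a common world are R-related.

Yes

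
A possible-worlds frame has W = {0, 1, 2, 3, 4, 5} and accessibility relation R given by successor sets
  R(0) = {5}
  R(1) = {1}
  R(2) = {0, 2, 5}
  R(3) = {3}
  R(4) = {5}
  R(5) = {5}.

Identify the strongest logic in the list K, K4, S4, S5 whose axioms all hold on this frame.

Transitive (axiom 4): yes — every two-step R-path is closed by a direct edge.
Reflexive (axiom T): no — 0 is not related to itself.
Euclidean (axiom 5): no — 2 R 5 and 2 R 0, but not 5 R 0.
So F validates K, K4; S4 would additionally require R to be reflexive. The strongest is K4.

K4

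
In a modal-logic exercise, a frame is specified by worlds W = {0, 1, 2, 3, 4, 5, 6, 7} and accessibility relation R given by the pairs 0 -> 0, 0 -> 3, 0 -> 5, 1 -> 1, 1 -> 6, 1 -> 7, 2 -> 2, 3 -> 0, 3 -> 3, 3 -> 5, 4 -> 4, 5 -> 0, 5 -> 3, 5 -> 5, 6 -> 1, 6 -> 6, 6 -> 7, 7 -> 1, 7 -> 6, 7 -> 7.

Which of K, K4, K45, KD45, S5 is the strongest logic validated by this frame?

Transitive (axiom 4): yes — every two-step R-path is closed by a direct edge.
Euclidean (axiom 5): yes — any two successors of a common world are R-related.
Serial (axiom D): yes — every world has a successor (e.g. 0 R 0).
Reflexive (axiom T): yes — every world is R-related to itself.
So F validates K, K4, K45, KD45, S5. The strongest is S5.

S5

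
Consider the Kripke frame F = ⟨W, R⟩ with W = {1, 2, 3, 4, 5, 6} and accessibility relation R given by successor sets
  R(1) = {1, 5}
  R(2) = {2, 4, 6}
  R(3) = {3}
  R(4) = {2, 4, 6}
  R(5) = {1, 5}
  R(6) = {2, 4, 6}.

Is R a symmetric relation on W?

Yes

Symmetric: yes — every pair in R has its reverse in R.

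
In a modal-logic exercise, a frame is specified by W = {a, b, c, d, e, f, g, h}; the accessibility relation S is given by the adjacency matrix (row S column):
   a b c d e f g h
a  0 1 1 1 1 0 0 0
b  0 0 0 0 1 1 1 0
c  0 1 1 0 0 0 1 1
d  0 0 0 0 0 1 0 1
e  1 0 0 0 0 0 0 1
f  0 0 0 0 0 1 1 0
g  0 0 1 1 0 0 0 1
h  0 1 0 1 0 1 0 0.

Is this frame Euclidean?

No

Euclidean: no — a S b and a S c, but not b S c.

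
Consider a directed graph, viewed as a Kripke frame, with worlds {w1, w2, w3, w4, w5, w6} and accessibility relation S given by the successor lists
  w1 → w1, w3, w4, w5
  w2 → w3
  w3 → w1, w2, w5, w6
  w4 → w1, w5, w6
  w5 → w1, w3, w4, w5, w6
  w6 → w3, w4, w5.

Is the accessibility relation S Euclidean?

Euclidean: no — w1 S w3 and w1 S w4, but not w3 S w4.

No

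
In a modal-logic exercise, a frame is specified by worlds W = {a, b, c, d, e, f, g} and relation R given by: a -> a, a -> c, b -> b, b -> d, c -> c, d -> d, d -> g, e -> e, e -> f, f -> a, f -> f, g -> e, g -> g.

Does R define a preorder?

No

Reflexive: yes — every world is R-related to itself.
Transitive: no — b R d and d R g, but not b R g.
So R is not a preorder.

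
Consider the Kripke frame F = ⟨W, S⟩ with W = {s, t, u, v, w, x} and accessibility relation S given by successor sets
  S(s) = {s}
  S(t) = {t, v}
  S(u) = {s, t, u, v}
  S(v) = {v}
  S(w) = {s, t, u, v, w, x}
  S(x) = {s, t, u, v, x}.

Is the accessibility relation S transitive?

Yes

Transitive: yes — every two-step S-path is closed by a direct edge.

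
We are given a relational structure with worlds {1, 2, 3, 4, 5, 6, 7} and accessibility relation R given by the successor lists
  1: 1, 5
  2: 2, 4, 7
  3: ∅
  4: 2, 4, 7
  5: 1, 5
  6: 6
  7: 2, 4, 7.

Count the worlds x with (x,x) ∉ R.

Enumerating: 3.

1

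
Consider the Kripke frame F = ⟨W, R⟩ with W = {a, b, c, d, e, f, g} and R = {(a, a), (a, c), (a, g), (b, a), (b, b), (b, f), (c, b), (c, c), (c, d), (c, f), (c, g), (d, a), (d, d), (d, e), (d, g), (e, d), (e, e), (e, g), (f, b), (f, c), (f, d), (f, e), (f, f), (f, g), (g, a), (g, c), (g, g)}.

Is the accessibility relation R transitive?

No

Transitive: no — a R c and c R b, but not a R b.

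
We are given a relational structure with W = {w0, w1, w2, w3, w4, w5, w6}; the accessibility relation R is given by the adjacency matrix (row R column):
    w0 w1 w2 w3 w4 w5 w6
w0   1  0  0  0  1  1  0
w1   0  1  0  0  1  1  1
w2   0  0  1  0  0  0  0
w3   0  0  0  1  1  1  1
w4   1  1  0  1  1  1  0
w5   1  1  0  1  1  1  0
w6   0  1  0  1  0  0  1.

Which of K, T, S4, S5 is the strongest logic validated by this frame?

Reflexive (axiom T): yes — every world is R-related to itself.
Transitive (axiom 4): no — w0 R w4 and w4 R w1, but not w0 R w1.
Euclidean (axiom 5): no — w1 R w4 and w1 R w6, but not w4 R w6.
So F validates K, T; S4 would additionally require R to be transitive. The strongest is T.

T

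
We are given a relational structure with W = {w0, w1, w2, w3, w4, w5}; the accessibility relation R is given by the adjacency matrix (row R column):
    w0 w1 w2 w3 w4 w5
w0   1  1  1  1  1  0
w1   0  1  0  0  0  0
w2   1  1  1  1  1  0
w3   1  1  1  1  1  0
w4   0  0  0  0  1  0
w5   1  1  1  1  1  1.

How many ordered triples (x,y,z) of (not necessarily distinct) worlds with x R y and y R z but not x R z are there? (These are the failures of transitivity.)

0

R is transitive; there are no such tuples.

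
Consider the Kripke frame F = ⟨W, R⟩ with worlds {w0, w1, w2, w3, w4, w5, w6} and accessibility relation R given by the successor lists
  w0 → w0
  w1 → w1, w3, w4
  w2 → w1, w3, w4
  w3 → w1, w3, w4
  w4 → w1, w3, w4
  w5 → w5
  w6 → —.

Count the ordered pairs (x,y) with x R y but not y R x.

Enumerating: (w2,w1), (w2,w3), (w2,w4).

3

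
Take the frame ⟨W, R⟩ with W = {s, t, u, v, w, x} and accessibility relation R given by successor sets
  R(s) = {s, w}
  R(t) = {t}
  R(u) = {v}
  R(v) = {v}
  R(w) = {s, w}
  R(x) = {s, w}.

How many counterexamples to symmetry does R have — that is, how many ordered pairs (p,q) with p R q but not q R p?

Enumerating: (u,v), (x,s), (x,w).

3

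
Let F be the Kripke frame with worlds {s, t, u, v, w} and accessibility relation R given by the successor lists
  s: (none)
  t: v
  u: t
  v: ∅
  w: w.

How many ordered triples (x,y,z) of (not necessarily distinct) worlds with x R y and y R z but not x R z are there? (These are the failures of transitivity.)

1

Enumerating: (u,t,v).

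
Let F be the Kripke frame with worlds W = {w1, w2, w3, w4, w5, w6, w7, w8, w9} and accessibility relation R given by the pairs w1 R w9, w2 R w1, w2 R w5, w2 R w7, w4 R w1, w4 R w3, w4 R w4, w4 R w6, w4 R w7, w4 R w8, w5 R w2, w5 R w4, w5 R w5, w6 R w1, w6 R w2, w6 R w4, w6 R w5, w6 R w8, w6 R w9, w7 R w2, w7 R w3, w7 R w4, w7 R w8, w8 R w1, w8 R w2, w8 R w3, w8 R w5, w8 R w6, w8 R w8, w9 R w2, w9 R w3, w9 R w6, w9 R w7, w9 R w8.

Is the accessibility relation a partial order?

Reflexive: no — w1 is not related to itself.
Transitive: no — w1 R w9 and w9 R w2, but not w1 R w2.
Antisymmetric: no — w2 R w5 and w5 R w2 with w2 ≠ w5.
So R is not a partial order.

No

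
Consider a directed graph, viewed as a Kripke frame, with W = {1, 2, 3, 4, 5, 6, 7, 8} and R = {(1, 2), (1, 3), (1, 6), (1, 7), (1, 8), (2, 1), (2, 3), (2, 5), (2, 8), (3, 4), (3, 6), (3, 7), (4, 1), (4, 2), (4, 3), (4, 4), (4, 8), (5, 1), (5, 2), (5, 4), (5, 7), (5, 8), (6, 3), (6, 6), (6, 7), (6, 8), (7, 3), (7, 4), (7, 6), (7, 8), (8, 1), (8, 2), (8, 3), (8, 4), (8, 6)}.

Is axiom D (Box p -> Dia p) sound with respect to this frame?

The schema D characterises exactly the serial frames.
Serial: yes — every world has a successor (e.g. 1 R 2).

Yes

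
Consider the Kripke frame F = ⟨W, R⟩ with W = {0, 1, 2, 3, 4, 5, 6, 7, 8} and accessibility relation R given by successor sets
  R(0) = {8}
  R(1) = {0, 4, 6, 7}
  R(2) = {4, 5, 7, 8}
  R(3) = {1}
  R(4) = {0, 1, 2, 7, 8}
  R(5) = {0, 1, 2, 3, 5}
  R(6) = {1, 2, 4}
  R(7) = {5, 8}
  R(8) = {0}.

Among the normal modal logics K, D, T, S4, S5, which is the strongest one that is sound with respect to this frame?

D

Serial (axiom D): yes — every world has a successor (e.g. 0 R 8).
Reflexive (axiom T): no — 0 is not related to itself.
Transitive (axiom 4): no — 1 R 0 and 0 R 8, but not 1 R 8.
Euclidean (axiom 5): no — 1 R 0 and 1 R 4, but not 0 R 4.
So F validates K, D; T would additionally require R to be reflexive. The strongest is D.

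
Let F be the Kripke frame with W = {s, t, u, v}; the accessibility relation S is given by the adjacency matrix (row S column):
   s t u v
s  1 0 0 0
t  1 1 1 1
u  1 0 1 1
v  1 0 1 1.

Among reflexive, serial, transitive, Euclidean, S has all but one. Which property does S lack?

Reflexive: yes — every world is S-related to itself.
Serial: yes — every world has a successor (e.g. s S s).
Transitive: yes — every two-step S-path is closed by a direct edge.
Euclidean: no — t S s and t S u, but not s S u.
Only Euclidean fails.

Euclidean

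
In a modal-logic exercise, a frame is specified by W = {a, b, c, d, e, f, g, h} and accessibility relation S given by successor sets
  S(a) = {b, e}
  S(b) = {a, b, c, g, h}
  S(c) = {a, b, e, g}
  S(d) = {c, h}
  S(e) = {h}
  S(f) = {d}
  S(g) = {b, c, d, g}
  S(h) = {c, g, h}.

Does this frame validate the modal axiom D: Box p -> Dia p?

By correspondence theory, D is valid on a frame iff S is serial.
Serial: yes — every world has a successor (e.g. a S b).

Yes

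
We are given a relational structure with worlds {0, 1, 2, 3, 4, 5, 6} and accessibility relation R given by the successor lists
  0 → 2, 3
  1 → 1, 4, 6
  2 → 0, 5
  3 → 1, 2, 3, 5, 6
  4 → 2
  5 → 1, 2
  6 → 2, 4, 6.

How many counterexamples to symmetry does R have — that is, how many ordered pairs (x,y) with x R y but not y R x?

11

Enumerating: (0,3), (1,4), (1,6), (3,1), (3,2), (3,5), (3,6), (4,2), (5,1), (6,2), (6,4).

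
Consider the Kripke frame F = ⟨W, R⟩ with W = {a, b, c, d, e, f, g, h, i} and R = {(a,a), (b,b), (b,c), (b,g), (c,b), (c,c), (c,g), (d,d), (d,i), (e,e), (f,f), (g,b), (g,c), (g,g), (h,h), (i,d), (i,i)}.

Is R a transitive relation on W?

Yes

Transitive: yes — every two-step R-path is closed by a direct edge.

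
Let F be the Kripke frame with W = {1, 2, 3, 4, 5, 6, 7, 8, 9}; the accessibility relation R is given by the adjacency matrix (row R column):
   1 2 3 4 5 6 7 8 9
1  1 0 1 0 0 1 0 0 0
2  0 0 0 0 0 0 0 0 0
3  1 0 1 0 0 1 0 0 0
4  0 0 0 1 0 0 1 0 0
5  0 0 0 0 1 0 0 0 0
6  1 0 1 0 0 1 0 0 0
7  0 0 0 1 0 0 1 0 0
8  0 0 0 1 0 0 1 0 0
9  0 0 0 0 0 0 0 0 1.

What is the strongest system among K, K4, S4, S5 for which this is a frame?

K4

Transitive (axiom 4): yes — every two-step R-path is closed by a direct edge.
Reflexive (axiom T): no — 2 is not related to itself.
Euclidean (axiom 5): yes — any two successors of a common world are R-related.
So F validates K, K4; S4 would additionally require R to be reflexive. The strongest is K4.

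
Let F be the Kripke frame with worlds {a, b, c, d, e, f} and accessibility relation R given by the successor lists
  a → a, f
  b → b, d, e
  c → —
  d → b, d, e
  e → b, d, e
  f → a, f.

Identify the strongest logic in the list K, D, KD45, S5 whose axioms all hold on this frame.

K

Serial (axiom D): no — c has no R-successor.
Euclidean (axiom 5): yes — any two successors of a common world are R-related.
Transitive (axiom 4): yes — every two-step R-path is closed by a direct edge.
Reflexive (axiom T): no — c is not related to itself.
So F validates K; D would additionally require R to be serial. The strongest is K.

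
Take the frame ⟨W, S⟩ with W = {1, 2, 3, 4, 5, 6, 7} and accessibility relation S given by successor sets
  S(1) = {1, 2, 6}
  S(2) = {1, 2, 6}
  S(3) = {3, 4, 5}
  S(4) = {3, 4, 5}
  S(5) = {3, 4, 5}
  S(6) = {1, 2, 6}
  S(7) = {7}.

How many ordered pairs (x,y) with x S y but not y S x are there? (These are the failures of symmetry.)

0

S is symmetric; there are no such tuples.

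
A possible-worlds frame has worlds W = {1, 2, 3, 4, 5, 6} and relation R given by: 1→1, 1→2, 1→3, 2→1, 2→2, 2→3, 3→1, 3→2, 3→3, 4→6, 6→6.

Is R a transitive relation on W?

Transitive: yes — every two-step R-path is closed by a direct edge.

Yes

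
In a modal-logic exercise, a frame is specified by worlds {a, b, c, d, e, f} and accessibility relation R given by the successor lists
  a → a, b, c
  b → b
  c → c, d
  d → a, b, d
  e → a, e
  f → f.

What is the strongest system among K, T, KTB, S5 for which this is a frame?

T

Reflexive (axiom T): yes — every world is R-related to itself.
Symmetric (axiom B): no — a R b but not b R a.
Euclidean (axiom 5): no — a R b and a R c, but not b R c.
So F validates K, T; KTB would additionally require R to be symmetric. The strongest is T.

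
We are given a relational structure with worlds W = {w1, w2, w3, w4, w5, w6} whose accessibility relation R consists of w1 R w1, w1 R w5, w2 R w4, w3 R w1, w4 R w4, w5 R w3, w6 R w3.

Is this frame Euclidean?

Euclidean: no — w1 R w5 and w1 R w1, but not w5 R w1.

No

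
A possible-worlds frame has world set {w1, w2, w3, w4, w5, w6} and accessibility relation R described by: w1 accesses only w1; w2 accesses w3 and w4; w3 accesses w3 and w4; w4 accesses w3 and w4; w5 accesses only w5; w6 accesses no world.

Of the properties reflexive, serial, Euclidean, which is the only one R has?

Reflexive: no — w2 is not related to itself.
Serial: no — w6 has no R-successor.
Euclidean: yes — any two successors of a common world are R-related.
Only Euclidean holds.

Euclidean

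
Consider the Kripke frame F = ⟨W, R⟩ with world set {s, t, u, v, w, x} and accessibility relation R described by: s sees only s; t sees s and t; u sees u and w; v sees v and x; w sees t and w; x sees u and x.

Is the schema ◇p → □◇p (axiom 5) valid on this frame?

The schema 5 characterises exactly the Euclidean frames.
Euclidean: no — t R s and t R t, but not s R t.

No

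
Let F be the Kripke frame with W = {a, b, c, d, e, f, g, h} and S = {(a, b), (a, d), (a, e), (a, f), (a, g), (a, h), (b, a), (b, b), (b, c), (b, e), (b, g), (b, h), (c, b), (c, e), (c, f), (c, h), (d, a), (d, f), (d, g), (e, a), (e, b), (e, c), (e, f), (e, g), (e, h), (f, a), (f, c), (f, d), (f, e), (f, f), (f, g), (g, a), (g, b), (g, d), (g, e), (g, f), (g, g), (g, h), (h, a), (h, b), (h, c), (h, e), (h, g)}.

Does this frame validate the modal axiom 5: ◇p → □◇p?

No

By correspondence theory, 5 is valid on a frame iff S is Euclidean.
Euclidean: no — a S b and a S d, but not b S d.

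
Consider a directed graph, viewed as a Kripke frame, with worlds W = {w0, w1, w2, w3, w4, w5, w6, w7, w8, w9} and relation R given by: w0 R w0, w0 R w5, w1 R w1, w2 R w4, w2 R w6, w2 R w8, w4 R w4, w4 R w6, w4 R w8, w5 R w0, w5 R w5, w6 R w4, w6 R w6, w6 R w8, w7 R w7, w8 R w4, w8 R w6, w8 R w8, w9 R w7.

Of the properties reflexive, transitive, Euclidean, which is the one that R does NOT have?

Reflexive: no — w2 is not related to itself.
Transitive: yes — every two-step R-path is closed by a direct edge.
Euclidean: yes — any two successors of a common world are R-related.
Only reflexive fails.

reflexive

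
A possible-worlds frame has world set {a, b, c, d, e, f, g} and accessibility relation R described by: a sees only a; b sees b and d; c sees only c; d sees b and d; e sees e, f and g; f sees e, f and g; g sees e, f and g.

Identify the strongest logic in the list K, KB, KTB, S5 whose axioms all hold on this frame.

Symmetric (axiom B): yes — every pair in R has its reverse in R.
Reflexive (axiom T): yes — every world is R-related to itself.
Euclidean (axiom 5): yes — any two successors of a common world are R-related.
So F validates K, KB, KTB, S5. The strongest is S5.

S5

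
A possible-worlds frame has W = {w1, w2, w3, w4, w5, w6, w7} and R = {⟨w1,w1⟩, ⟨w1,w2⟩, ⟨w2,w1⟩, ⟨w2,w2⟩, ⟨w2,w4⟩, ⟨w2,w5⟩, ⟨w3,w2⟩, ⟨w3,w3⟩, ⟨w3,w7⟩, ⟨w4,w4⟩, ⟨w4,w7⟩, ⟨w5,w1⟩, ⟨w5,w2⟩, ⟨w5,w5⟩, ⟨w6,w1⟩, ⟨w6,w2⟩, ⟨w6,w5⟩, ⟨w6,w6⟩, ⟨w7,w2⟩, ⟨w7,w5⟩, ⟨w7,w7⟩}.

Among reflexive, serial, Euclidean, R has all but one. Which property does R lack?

Euclidean

Reflexive: yes — every world is R-related to itself.
Serial: yes — every world has a successor (e.g. w1 R w1).
Euclidean: no — w2 R w1 and w2 R w4, but not w1 R w4.
Only Euclidean fails.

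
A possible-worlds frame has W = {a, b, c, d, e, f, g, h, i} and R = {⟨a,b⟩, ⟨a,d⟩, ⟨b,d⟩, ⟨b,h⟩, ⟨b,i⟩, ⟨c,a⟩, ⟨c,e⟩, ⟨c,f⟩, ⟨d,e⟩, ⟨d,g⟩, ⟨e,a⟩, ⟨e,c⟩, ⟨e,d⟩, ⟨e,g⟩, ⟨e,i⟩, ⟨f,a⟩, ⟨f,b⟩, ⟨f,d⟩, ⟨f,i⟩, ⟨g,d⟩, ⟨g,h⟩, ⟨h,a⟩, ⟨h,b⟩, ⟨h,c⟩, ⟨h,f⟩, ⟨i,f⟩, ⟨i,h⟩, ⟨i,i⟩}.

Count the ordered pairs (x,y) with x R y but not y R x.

Enumerating: (a,b), (a,d), (b,d), (b,i), (c,a), (c,f), (e,a), (e,g), (e,i), (f,a), (f,b), (f,d), (g,h), (h,a), (h,c), (h,f), (i,h).

17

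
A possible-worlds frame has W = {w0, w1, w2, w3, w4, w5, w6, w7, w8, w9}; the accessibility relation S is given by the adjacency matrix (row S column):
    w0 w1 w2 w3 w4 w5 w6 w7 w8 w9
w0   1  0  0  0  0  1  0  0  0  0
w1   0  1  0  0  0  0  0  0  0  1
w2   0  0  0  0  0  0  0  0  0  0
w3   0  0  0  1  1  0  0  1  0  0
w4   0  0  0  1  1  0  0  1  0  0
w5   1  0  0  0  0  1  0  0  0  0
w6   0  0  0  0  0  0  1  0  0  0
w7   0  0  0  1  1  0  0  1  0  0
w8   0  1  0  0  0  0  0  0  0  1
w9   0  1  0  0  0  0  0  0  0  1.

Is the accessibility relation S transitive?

Transitive: yes — every two-step S-path is closed by a direct edge.

Yes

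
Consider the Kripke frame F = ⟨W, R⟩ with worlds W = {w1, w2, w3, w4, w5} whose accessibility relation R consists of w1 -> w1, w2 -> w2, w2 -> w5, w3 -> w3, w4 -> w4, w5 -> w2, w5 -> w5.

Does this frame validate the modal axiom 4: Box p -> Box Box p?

Axiom 4 corresponds to the accessibility relation being transitive.
Transitive: yes — every two-step R-path is closed by a direct edge.

Yes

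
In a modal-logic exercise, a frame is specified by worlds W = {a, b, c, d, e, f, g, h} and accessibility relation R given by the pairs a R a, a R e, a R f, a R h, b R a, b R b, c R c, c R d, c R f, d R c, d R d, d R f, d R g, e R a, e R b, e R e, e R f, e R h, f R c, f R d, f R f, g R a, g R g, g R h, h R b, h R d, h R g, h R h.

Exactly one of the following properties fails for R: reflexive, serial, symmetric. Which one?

symmetric

Reflexive: yes — every world is R-related to itself.
Serial: yes — every world has a successor (e.g. a R a).
Symmetric: no — a R f but not f R a.
Only symmetric fails.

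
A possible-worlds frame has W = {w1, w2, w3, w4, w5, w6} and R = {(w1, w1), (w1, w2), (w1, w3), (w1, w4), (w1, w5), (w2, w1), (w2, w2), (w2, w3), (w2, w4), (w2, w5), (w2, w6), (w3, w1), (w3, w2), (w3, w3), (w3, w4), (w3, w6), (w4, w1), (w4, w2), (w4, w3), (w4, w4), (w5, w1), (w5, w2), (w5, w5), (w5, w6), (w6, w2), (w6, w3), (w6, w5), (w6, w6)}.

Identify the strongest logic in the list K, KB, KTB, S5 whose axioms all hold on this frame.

Symmetric (axiom B): yes — every pair in R has its reverse in R.
Reflexive (axiom T): yes — every world is R-related to itself.
Euclidean (axiom 5): no — w1 R w3 and w1 R w5, but not w3 R w5.
So F validates K, KB, KTB; S5 would additionally require R to be Euclidean. The strongest is KTB.

KTB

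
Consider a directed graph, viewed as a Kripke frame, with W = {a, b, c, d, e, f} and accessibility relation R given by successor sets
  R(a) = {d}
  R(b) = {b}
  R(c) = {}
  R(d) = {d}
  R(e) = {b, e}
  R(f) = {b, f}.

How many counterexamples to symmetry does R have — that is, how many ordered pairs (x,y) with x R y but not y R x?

Enumerating: (a,d), (e,b), (f,b).

3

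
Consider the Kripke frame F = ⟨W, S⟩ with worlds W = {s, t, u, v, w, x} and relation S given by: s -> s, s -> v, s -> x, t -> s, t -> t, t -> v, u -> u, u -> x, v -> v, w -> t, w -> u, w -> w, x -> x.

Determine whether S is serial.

Yes

Serial: yes — every world has a successor (e.g. s S s).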